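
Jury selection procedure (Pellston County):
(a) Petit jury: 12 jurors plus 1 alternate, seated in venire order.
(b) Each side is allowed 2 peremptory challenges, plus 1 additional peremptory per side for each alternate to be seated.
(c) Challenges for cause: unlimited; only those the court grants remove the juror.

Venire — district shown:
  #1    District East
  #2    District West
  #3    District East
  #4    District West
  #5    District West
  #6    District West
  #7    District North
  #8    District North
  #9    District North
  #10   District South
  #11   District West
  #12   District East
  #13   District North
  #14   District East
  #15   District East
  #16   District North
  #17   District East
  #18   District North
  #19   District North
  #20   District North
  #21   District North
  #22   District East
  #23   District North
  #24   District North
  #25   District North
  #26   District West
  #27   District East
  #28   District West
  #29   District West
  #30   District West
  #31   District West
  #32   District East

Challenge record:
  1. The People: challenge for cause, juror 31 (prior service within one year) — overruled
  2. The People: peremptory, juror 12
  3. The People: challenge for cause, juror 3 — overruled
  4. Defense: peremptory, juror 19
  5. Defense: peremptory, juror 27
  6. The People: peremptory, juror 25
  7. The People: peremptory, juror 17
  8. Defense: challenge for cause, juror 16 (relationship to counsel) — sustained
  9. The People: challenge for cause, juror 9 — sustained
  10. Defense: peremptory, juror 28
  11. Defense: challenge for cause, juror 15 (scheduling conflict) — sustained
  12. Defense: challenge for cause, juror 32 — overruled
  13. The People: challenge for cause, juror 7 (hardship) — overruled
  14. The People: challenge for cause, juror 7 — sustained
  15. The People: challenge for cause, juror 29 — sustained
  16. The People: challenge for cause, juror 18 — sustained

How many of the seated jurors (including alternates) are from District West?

5

Removed: #7, #9, #12, #15, #16, #17, #18, #19, #25, #27, #28, #29.
Seated (13 incl. alternates): #1, #2, #3, #4, #5, #6, #8, #10, #11, #13, #14, #20, #21.
Of those, in District West: #2, #4, #5, #6, #11 → 5.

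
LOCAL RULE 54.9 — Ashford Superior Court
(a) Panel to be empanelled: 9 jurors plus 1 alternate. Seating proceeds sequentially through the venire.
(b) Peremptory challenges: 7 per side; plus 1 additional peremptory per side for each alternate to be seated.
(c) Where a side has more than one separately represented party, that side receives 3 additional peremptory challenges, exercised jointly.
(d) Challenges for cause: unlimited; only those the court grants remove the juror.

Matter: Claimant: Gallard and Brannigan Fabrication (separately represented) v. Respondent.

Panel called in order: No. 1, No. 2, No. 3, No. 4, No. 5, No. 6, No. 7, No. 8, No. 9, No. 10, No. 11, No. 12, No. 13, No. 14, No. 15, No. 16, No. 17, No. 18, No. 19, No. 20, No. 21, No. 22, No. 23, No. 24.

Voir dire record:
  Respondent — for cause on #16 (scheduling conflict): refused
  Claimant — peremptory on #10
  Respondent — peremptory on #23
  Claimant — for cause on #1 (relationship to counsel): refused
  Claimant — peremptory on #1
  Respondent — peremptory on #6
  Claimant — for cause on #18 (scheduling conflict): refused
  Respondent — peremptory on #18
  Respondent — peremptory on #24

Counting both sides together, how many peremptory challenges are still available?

13

Claimant allotment: 7 base + 1 × 1 alternate + 3 multi-party = 11. Respondent allotment: 7 base + 1 × 1 alternate = 8.
Claimant peremptories used: #10, #1 — 2 (for-cause on #1, #18 don't count).
Respondent peremptories used: #23, #6, #18, #24 — 4 (the for-cause on #16 doesn't count).
Remaining: (11 − 2) + (8 − 4) = 13.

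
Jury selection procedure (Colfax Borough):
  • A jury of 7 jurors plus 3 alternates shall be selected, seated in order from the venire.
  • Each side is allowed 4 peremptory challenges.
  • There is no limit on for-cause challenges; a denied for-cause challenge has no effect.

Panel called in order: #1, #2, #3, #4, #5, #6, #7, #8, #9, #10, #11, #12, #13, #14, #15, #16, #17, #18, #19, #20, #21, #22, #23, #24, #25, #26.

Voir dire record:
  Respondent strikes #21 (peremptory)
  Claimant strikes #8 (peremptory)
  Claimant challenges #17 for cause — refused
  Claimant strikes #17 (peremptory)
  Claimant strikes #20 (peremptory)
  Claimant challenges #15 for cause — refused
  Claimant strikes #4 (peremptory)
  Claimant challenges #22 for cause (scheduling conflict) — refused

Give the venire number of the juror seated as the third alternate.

12

Removed: #4, #8, #17, #20, #21. (#15, #22 stay — for-cause denied.)
Filling seats in venire order through position 10: #1, #2, #3, #5, #6, #7, #9, #10, #11, #12.
So alternate 3 is #12.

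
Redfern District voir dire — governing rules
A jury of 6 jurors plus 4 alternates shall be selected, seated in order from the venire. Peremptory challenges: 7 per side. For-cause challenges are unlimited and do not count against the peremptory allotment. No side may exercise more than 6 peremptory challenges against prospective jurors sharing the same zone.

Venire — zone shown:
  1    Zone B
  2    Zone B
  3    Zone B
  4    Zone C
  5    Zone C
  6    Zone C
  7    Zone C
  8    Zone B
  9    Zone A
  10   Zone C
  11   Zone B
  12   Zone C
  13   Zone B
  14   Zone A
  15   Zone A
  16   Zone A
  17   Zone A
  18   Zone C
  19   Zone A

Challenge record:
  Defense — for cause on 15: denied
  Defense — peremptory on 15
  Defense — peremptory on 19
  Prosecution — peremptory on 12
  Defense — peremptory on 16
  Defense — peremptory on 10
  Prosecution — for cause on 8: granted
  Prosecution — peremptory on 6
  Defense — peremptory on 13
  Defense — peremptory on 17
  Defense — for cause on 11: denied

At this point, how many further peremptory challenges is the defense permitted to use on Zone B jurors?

1

Defense peremptories so far: #15, #19, #16, #10, #13, #17 — 6 of 7 used, 1 left overall.
Against Zone B: #13 — 1 used; per-zone cap 6 leaves 5.
Binding limit: min(1, 5) = 1.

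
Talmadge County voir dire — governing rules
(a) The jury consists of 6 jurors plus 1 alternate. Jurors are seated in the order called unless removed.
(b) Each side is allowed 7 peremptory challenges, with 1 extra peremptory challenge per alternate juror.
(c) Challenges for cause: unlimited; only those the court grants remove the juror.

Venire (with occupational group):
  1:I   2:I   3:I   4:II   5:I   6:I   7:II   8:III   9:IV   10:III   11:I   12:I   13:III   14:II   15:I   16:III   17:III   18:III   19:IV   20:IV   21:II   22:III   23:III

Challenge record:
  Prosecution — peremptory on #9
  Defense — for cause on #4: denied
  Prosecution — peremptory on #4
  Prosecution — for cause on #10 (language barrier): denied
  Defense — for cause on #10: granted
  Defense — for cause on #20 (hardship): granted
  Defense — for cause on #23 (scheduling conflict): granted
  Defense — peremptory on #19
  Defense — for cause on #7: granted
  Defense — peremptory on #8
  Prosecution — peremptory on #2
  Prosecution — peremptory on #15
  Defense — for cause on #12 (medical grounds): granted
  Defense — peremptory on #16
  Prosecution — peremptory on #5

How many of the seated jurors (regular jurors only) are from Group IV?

0

Removed: #2, #4, #5, #7, #8, #9, #10, #12, #15, #16, #19, #20, #23.
Seated jurors 1–6: #1, #3, #6, #11, #13, #14 (alternates #17 not counted).
None of those are in Group IV → 0.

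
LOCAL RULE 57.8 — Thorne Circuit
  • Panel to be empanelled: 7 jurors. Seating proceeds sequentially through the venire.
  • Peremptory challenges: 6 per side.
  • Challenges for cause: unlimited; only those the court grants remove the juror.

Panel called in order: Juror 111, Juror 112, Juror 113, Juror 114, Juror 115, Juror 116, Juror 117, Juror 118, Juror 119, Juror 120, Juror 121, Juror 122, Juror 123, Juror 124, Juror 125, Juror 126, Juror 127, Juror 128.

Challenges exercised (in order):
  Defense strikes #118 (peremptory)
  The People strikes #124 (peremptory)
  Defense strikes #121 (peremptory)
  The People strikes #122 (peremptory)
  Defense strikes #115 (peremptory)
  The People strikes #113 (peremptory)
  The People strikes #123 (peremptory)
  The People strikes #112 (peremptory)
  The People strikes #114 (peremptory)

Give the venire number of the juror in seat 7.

126

Removed: #112, #113, #114, #115, #118, #121, #122, #123, #124.
Seating in order: seats 1–7 → #111, #116, #117, #119, #120, #125, #126.
So seat 7 is #126.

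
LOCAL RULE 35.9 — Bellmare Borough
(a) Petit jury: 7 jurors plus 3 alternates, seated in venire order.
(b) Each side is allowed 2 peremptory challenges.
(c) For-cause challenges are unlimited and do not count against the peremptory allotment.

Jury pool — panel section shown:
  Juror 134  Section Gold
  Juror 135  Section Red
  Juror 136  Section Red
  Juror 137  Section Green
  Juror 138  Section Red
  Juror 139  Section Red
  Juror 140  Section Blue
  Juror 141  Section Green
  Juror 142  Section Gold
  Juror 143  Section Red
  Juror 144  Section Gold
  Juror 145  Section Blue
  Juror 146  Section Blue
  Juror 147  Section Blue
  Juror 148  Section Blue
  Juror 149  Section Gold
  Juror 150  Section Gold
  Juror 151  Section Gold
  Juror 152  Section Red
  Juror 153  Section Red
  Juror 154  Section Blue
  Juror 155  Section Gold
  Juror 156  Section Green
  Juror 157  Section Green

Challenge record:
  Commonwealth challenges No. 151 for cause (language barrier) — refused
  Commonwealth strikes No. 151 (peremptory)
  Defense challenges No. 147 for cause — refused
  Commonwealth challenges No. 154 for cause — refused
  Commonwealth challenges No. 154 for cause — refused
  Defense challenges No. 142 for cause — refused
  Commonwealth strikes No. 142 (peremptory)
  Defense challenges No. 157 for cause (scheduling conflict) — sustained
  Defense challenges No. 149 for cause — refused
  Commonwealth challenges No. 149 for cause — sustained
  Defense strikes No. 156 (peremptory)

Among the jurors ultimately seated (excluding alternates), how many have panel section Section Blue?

Removed: #142, #149, #151, #156, #157.
Seated jurors 1–7: #134, #135, #136, #137, #138, #139, #140 (alternates #141, #143, #144 not counted).
Of those, in Section Blue: #140 → 1.

1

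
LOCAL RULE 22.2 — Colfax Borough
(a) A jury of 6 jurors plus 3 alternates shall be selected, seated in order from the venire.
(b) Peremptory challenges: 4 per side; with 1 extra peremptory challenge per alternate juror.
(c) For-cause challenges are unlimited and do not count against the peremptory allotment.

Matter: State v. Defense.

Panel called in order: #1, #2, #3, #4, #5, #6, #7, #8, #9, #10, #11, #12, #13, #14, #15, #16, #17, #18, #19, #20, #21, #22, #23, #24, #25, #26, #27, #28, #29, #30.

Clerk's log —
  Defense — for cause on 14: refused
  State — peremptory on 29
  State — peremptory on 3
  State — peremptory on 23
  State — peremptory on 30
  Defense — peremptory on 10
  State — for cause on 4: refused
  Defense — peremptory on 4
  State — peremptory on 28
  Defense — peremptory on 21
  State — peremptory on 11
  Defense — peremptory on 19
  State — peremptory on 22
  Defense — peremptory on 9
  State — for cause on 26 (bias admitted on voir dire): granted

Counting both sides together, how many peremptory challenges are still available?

State allotment: 4 base + 1 × 3 alternates = 7. Defense allotment: 4 base + 1 × 3 alternates = 7.
State peremptories used: #29, #3, #23, #30, #28, #11, #22 — 7 (for-cause on #4, #26 don't count).
Defense peremptories used: #10, #4, #21, #19, #9 — 5 (the for-cause on #14 doesn't count).
Remaining: (7 − 7) + (7 − 5) = 2.

2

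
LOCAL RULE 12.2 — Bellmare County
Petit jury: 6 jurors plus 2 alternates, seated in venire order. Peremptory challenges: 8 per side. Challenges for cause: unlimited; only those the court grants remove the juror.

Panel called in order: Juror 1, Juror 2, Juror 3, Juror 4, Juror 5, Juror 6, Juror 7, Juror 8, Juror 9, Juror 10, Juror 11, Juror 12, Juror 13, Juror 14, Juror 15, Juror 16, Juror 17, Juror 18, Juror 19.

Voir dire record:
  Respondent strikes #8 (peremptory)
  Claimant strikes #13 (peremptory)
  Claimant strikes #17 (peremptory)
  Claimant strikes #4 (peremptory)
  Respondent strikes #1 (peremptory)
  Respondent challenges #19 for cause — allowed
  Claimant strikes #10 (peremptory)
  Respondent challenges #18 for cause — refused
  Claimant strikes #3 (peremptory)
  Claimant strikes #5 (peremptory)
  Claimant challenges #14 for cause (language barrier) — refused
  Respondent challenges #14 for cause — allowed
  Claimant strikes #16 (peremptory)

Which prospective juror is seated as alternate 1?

15

Removed: #1, #3, #4, #5, #8, #10, #13, #14, #16, #17, #19. (#18 stays — for-cause denied.)
Filling seats in venire order through position 7: #2, #6, #7, #9, #11, #12, #15.
So alternate 1 is #15.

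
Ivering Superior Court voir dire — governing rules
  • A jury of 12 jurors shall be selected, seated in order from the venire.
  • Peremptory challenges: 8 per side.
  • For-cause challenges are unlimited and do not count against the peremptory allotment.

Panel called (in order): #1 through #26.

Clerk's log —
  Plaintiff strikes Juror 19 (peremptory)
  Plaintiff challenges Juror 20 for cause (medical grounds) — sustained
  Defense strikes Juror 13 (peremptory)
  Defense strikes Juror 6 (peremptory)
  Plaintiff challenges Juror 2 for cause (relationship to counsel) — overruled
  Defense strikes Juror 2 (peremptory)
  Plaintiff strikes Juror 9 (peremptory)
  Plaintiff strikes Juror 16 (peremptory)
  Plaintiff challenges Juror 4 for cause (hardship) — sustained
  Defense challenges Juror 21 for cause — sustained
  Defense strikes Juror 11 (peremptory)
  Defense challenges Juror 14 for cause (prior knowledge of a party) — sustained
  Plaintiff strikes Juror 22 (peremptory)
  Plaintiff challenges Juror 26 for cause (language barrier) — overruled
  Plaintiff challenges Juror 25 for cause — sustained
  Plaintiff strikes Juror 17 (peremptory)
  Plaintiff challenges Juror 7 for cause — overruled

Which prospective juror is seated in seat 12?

26

Removed: #2, #4, #6, #9, #11, #13, #14, #16, #17, #19, #20, #21, #22, #25. (#7, #26 stay — for-cause denied.)
Filling seats in venire order through position 12: #1, #3, #5, #7, #8, #10, #12, #15, #18, #23, #24, #26.
So seat 12 is #26.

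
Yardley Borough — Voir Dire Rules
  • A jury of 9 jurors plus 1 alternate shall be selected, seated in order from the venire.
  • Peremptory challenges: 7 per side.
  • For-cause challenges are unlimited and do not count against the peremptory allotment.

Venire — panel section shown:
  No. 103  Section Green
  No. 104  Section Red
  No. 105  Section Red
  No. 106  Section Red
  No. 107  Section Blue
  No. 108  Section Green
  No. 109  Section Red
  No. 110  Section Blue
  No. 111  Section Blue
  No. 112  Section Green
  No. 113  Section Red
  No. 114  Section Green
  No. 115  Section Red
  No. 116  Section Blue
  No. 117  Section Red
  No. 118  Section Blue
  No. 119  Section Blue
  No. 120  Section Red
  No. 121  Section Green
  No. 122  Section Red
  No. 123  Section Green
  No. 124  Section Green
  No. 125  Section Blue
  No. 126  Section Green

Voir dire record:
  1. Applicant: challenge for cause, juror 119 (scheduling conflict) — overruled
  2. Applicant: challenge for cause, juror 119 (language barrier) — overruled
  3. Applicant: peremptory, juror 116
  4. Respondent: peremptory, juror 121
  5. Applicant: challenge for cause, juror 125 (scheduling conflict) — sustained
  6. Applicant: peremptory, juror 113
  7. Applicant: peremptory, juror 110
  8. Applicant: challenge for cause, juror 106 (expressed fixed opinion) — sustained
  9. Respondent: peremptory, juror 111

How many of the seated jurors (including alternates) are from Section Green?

Removed: #106, #110, #111, #113, #116, #121, #125.
Seated (10 incl. alternates): #103, #104, #105, #107, #108, #109, #112, #114, #115, #117.
Of those, in Section Green: #103, #108, #112, #114 → 4.

4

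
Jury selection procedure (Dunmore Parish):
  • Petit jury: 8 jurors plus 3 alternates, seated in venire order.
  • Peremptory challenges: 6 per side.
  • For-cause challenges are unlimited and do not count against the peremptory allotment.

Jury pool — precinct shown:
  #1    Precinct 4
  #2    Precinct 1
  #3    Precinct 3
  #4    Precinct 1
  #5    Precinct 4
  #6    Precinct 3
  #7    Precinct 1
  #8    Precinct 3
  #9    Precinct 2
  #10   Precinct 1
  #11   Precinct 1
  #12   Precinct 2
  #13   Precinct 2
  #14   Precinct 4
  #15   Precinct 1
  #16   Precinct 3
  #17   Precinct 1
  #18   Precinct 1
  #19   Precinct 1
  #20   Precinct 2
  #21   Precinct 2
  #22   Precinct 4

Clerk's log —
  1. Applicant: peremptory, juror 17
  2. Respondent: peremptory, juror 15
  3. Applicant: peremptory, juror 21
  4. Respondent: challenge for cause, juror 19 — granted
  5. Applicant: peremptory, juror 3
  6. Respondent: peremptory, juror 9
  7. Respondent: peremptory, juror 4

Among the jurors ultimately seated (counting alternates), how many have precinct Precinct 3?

2

Removed: #3, #4, #9, #15, #17, #19, #21.
Seated (11 incl. alternates): #1, #2, #5, #6, #7, #8, #10, #11, #12, #13, #14.
Of those, in Precinct 3: #6, #8 → 2.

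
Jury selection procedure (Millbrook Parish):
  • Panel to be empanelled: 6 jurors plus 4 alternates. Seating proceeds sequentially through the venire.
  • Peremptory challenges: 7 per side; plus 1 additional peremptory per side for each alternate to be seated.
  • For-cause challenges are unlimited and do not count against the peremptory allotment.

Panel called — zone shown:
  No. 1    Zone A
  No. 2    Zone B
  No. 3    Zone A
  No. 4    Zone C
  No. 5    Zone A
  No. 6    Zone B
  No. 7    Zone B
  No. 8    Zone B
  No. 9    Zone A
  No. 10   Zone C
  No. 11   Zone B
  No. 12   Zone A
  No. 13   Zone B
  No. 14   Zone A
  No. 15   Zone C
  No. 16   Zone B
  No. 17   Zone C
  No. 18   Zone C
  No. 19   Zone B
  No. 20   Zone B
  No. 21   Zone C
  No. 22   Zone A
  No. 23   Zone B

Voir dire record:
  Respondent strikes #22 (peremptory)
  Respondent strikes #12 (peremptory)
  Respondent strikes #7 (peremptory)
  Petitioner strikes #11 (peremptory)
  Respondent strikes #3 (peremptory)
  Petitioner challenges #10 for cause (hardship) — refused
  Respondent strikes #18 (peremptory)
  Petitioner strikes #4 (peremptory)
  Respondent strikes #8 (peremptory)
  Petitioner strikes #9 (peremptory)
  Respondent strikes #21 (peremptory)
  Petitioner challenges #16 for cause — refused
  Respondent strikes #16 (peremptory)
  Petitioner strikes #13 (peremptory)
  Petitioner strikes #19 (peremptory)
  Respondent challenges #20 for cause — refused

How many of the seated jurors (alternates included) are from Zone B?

Removed: #3, #4, #7, #8, #9, #11, #12, #13, #16, #18, #19, #21, #22.
Seated (10 incl. alternates): #1, #2, #5, #6, #10, #14, #15, #17, #20, #23.
Of those, in Zone B: #2, #6, #20, #23 → 4.

4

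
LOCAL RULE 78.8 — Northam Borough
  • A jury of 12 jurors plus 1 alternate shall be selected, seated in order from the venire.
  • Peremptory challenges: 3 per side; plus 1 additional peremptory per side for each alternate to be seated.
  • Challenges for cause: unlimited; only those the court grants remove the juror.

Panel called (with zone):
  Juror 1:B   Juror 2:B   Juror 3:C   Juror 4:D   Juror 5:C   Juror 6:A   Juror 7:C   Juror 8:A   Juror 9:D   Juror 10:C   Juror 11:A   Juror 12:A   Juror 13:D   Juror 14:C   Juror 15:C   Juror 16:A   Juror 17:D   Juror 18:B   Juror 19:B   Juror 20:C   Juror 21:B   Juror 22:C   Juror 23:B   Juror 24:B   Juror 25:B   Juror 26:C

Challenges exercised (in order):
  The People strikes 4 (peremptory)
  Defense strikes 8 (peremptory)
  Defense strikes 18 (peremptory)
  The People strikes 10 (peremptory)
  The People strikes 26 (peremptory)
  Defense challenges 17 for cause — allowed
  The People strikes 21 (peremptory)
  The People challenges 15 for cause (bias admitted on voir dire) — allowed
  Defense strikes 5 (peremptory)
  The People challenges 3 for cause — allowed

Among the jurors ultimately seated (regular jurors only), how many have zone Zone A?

4

Removed: #3, #4, #5, #8, #10, #15, #17, #18, #21, #26.
Seated jurors 1–12: #1, #2, #6, #7, #9, #11, #12, #13, #14, #16, #19, #20 (alternates #22 not counted).
Of those, in Zone A: #6, #11, #12, #16 → 4.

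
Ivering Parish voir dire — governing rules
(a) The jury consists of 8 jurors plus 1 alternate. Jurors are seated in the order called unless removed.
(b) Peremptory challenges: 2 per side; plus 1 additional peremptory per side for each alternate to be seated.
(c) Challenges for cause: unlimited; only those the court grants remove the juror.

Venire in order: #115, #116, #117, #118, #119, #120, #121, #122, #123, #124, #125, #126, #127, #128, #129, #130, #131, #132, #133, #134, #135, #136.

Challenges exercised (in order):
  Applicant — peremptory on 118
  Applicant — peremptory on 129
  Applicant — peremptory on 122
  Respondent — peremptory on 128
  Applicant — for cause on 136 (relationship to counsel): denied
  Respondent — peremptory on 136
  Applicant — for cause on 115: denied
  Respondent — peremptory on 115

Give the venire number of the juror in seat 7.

Removed: #115, #118, #122, #128, #129, #136.
Filling seats in venire order through position 7: #116, #117, #119, #120, #121, #123, #124.
So seat 7 is #124.

124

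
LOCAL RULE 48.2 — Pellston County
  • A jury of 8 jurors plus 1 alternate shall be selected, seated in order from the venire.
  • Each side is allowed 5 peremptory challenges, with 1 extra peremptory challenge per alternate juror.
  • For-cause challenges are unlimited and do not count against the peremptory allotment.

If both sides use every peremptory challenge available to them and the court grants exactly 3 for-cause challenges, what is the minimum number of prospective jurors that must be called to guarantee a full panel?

Seats to fill: 8 + 1 alternates = 9.
Peremptories: 5 + 1×1 = 6 per side × 2 sides = 12.
For-cause removals: 3.
Minimum venire: 9 + 12 + 3 = 24.

24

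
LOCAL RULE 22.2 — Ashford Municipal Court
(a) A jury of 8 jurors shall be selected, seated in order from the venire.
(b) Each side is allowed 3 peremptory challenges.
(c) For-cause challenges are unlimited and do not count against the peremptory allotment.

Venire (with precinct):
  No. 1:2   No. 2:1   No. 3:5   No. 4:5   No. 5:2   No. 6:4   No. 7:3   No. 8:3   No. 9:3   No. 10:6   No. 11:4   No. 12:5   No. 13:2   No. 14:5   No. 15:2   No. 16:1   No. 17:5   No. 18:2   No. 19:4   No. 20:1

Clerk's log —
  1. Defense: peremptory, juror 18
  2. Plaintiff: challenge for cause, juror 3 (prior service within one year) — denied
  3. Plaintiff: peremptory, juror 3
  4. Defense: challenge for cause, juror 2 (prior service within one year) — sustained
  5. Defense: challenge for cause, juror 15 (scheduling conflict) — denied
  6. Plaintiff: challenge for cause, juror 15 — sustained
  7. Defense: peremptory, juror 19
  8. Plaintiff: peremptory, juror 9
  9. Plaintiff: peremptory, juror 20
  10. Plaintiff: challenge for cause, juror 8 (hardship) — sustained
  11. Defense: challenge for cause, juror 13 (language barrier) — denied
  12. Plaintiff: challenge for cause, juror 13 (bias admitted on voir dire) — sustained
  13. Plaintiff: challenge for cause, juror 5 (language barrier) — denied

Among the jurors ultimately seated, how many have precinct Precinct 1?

0

Removed: #2, #3, #8, #9, #13, #15, #18, #19, #20.
Seated jurors 1–8: #1, #4, #5, #6, #7, #10, #11, #12.
None of those are in Precinct 1 → 0.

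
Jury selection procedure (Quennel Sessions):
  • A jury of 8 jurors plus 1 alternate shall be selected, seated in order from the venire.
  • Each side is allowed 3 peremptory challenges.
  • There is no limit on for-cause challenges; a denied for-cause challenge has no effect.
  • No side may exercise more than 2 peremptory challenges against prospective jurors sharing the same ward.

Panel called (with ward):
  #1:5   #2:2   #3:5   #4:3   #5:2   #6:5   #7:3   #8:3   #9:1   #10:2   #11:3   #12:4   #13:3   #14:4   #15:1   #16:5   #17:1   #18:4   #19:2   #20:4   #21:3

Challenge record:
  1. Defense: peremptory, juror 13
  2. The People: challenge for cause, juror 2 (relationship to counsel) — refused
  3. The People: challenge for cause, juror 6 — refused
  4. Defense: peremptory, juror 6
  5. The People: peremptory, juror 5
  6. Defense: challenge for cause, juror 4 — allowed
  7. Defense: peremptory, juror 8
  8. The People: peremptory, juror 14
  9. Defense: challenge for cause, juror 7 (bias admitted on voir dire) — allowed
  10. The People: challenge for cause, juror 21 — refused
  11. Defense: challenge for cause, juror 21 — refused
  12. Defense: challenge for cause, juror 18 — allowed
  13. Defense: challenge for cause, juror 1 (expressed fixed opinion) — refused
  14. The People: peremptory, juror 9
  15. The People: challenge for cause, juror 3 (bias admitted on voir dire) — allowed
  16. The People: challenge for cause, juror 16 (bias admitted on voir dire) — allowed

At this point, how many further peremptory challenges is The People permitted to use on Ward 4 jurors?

0

The People peremptories so far: #5, #14, #9 — 3 of 3 used, 0 left overall.
Against Ward 4: #14 — 1 used; per-ward cap 2 leaves 1.
Binding limit: min(0, 1) = 0.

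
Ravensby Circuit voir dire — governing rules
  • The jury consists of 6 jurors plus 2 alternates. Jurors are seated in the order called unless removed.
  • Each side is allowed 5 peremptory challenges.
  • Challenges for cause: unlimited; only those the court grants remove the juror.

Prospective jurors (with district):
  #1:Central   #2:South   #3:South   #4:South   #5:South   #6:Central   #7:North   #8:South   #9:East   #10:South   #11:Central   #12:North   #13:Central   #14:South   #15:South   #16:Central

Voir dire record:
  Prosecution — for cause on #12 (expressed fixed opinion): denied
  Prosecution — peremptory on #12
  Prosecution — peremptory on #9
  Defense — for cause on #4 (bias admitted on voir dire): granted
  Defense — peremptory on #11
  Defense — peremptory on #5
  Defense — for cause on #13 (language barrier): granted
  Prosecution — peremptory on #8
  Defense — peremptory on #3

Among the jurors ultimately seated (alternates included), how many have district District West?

Removed: #3, #4, #5, #8, #9, #11, #12, #13.
Seated (8 incl. alternates): #1, #2, #6, #7, #10, #14, #15, #16.
None of those are in District West → 0.

0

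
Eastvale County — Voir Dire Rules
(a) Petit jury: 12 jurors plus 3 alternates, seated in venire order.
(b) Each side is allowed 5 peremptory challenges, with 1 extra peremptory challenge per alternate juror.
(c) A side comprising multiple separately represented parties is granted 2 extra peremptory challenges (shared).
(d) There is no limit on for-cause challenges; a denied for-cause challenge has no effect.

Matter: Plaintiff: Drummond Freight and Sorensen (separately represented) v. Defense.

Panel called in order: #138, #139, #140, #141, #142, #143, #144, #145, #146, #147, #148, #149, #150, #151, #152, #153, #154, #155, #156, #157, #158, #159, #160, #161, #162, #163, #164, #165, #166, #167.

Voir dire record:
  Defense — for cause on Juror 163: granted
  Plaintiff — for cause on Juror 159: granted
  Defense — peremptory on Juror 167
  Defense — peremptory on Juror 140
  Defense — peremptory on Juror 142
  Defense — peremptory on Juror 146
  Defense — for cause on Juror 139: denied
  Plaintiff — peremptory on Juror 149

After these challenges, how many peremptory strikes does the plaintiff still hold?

Plaintiff allotment: 5 base + 1 × 3 alternates + 2 multi-party = 10.
Plaintiff peremptories used: #149 — 1 (the for-cause on #159 doesn't count).
Remaining: 10 − 1 = 9.

9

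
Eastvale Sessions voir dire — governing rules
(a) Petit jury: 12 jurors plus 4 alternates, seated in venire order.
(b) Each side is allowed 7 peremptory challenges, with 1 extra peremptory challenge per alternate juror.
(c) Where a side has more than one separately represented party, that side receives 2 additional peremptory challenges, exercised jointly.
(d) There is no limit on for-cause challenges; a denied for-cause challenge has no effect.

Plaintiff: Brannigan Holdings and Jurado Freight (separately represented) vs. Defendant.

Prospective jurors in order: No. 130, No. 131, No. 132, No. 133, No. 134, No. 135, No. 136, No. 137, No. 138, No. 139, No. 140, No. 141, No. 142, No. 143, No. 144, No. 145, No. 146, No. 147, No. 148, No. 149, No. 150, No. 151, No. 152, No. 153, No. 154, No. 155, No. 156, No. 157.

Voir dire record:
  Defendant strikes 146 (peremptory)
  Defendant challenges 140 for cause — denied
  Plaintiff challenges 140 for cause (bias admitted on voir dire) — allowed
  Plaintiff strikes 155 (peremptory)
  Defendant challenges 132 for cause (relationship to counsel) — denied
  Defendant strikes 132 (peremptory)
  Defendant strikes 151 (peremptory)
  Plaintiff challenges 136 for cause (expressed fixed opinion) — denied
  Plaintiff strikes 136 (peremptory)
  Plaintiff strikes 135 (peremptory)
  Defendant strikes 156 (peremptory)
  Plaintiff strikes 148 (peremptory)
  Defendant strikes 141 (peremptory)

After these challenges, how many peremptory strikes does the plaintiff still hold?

Plaintiff allotment: 7 base + 1 × 4 alternates + 2 multi-party = 13.
Plaintiff peremptories used: #155, #136, #135, #148 — 4 (for-cause on #140, #136 don't count).
Remaining: 13 − 4 = 9.

9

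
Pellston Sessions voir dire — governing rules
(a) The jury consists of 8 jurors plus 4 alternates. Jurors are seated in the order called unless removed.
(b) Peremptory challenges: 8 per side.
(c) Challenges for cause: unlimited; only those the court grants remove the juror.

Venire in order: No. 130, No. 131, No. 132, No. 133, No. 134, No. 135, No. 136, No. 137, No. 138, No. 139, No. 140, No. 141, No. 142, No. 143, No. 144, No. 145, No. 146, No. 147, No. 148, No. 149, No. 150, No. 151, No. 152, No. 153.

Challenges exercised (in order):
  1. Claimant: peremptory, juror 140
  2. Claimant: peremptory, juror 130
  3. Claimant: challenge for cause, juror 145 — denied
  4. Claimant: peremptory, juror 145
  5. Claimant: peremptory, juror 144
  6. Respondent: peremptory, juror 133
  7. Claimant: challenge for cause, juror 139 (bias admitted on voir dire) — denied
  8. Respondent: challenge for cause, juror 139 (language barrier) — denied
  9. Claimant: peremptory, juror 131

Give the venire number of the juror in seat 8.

141

Removed: #130, #131, #133, #140, #144, #145. (#139 stays — for-cause denied.)
Filling seats in venire order through position 8: #132, #134, #135, #136, #137, #138, #139, #141.
So seat 8 is #141.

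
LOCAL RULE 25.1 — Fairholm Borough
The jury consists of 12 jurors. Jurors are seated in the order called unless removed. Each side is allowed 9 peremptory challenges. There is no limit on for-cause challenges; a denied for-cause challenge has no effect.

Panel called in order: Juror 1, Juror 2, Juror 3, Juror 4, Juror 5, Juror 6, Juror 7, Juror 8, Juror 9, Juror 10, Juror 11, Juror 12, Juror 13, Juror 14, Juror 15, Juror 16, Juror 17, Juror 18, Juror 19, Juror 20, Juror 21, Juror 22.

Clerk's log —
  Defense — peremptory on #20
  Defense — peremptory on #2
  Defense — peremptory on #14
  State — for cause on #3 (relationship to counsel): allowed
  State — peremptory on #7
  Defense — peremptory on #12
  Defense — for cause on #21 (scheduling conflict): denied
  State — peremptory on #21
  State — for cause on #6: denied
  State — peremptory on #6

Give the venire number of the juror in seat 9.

15

Removed: #2, #3, #6, #7, #12, #14, #20, #21.
Seating in order: seats 1–12 → #1, #4, #5, #8, #9, #10, #11, #13, #15, #16, #17, #18.
So seat 9 is #15.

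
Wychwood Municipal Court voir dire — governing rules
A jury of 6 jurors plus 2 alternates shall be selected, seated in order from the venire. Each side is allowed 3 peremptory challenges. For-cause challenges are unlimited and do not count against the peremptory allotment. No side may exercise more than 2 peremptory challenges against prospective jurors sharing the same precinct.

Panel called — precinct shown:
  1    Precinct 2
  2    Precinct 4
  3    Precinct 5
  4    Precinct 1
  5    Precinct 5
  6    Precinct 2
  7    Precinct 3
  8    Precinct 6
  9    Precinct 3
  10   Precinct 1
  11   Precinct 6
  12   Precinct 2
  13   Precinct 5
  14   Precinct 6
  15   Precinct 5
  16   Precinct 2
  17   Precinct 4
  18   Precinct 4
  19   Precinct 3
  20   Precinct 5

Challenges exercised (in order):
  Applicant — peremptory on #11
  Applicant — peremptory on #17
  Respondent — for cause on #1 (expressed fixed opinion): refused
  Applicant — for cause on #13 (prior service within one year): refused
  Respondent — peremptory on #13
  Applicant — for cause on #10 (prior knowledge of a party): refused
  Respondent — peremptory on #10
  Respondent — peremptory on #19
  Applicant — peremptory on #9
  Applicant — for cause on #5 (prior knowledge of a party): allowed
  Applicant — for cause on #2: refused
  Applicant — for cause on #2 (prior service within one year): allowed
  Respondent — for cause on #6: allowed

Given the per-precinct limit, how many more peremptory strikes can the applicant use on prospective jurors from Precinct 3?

0

Applicant peremptories so far: #11, #17, #9 — 3 of 3 used, 0 left overall.
Against Precinct 3: #9 — 1 used; per-precinct cap 2 leaves 1.
Binding limit: min(0, 1) = 0.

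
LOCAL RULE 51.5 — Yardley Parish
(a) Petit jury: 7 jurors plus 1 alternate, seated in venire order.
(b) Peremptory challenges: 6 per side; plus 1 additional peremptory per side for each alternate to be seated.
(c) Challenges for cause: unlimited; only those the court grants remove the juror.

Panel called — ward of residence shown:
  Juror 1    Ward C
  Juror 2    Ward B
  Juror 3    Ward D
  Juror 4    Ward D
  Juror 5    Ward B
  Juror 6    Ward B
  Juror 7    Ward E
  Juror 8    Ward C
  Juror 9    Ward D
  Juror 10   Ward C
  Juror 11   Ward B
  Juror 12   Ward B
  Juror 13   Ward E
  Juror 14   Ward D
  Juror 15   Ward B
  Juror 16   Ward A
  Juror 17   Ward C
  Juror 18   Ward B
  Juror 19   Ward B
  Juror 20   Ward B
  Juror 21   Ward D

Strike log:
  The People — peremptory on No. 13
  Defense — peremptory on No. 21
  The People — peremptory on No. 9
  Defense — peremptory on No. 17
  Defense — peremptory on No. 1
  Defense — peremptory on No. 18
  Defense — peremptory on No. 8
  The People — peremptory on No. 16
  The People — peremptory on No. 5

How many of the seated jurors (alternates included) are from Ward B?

4

Removed: #1, #5, #8, #9, #13, #16, #17, #18, #21.
Seated (8 incl. alternates): #2, #3, #4, #6, #7, #10, #11, #12.
Of those, in Ward B: #2, #6, #11, #12 → 4.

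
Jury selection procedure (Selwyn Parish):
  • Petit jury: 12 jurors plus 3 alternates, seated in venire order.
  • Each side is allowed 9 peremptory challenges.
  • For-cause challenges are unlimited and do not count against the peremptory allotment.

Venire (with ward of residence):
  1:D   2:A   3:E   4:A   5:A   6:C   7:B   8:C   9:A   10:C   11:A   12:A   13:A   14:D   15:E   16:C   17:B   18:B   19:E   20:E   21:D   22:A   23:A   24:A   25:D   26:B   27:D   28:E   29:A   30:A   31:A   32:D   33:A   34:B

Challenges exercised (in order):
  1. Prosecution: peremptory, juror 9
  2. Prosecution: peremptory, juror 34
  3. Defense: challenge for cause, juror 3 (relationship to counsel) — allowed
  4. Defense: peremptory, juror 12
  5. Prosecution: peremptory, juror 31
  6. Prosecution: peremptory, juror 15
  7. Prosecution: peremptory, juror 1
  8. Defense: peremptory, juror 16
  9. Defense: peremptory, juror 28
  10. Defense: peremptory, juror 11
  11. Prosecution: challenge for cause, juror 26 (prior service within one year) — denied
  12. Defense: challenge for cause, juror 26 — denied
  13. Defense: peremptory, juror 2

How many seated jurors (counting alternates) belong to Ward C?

Removed: #1, #2, #3, #9, #11, #12, #15, #16, #28, #31, #34.
Seated (15 incl. alternates): #4, #5, #6, #7, #8, #10, #13, #14, #17, #18, #19, #20, #21, #22, #23.
Of those, in Ward C: #6, #8, #10 → 3.

3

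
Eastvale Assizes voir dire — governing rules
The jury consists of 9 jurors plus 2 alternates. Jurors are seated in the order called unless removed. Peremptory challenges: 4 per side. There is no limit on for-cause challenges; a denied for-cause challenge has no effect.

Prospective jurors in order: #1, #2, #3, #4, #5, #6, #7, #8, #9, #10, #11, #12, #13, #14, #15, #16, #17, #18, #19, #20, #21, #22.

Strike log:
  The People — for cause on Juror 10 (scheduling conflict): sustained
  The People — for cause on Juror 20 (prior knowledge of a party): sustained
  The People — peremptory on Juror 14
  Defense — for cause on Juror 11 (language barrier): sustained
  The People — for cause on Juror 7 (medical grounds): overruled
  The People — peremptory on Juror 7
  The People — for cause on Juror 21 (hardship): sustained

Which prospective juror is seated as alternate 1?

Removed: #7, #10, #11, #14, #20, #21.
Filling seats in venire order through position 10: #1, #2, #3, #4, #5, #6, #8, #9, #12, #13.
So alternate 1 is #13.

13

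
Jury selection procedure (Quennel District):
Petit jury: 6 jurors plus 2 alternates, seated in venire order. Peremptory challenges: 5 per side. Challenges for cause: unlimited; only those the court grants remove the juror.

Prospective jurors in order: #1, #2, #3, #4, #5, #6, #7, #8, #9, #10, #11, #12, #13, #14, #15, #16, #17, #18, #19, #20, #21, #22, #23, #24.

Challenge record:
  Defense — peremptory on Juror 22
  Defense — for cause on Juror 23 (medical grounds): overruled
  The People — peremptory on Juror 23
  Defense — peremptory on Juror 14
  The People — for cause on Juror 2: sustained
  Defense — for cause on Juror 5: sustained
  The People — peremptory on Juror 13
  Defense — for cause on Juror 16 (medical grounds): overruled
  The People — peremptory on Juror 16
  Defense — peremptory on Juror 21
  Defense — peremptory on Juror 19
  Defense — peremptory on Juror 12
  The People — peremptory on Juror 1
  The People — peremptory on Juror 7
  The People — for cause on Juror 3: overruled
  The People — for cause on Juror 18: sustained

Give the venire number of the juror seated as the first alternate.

Removed: #1, #2, #5, #7, #12, #13, #14, #16, #18, #19, #21, #22, #23. (#3 stays — for-cause denied.)
Seating in order: seats 1–6 → #3, #4, #6, #8, #9, #10; alternates → #11, #15.
So alternate 1 is #11.

11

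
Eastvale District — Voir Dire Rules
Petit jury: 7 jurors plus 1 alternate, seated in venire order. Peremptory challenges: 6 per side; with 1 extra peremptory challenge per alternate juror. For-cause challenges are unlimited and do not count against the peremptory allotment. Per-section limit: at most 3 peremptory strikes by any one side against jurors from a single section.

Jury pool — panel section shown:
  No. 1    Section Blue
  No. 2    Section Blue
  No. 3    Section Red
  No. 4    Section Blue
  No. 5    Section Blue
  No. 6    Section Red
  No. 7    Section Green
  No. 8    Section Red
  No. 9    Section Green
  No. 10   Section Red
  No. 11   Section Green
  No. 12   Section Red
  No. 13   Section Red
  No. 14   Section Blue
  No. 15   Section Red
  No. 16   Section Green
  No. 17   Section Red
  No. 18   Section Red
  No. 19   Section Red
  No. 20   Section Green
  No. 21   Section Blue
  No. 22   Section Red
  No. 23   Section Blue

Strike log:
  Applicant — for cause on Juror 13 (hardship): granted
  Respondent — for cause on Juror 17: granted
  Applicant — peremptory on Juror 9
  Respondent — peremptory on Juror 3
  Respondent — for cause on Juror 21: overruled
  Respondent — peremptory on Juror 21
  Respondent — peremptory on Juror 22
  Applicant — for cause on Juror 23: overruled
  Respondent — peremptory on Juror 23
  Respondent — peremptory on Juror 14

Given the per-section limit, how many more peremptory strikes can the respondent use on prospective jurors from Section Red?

Respondent peremptories so far: #3, #21, #22, #23, #14 — 5 of 7 used, 2 left overall.
Against Section Red: #3, #22 — 2 used; per-section cap 3 leaves 1.
Binding limit: min(2, 1) = 1.

1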